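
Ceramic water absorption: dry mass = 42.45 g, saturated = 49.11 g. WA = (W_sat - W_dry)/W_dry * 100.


WA = (49.11 - 42.45) / 42.45 * 100 = 15.69%

15.69


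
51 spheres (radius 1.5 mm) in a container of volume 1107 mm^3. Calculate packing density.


V_sphere = 4/3*pi*1.5^3 = 14.1372 mm^3
Total V = 51*14.1372 = 720.9972 mm^3
PD = 720.9972 / 1107 = 0.651

0.651


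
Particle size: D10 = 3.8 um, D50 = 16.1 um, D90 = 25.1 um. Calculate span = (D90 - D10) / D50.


Span = (25.1 - 3.8) / 16.1 = 21.3 / 16.1 = 1.323

1.323


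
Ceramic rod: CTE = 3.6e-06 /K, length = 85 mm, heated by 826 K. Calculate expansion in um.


dL = 3.6e-06 * 85 * 826 * 1000 = 252.756 um

252.756


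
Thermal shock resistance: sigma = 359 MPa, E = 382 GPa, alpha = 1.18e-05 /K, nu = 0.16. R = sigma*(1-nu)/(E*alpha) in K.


R = 359*(1-0.16)/(382*1000*1.18e-05) = 67 K

67


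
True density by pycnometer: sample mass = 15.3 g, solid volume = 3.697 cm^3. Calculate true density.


TD = 15.3 / 3.697 = 4.138 g/cm^3

4.138


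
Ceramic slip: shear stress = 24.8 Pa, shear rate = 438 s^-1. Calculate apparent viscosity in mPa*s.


eta = tau/gamma * 1000 = 24.8/438 * 1000 = 56.6 mPa*s

56.6


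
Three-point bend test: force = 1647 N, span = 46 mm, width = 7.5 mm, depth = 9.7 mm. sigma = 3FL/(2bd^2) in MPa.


sigma = 3*1647*46/(2*7.5*9.7^2) = 161.0 MPa

161.0


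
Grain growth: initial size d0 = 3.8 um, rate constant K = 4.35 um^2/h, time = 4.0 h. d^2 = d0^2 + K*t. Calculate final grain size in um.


d^2 = 3.8^2 + 4.35*4.0 = 31.84
d = sqrt(31.84) = 5.64 um

5.64


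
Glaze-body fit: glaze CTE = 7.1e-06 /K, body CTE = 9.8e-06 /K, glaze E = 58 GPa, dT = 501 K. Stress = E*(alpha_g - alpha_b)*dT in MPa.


Stress = 58*1000*(7.1e-06 - 9.8e-06)*501 = -78.5 MPa

-78.5


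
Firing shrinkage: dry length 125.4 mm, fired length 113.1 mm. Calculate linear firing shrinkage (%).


FS = (125.4 - 113.1) / 125.4 * 100 = 9.81%

9.81


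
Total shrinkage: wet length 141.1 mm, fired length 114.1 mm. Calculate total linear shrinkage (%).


TS = (141.1 - 114.1) / 141.1 * 100 = 19.14%

19.14


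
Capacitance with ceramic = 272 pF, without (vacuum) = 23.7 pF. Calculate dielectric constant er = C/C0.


er = 272 / 23.7 = 11.48

11.48


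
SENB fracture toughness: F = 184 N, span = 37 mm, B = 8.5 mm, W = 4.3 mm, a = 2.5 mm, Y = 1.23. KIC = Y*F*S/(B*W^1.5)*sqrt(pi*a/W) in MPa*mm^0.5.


KIC = 1.23*184*37/(8.5*4.3^1.5)*sqrt(pi*2.5/4.3) = 149.32

149.32


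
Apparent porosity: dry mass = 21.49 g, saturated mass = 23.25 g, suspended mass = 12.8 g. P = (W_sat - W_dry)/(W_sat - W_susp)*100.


P = (23.25 - 21.49) / (23.25 - 12.8) * 100 = 1.76 / 10.45 * 100 = 16.8%

16.8


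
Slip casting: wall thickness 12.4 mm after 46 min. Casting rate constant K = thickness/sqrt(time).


K = 12.4 / sqrt(46) = 12.4 / 6.7823 = 1.828 mm/min^0.5

1.828


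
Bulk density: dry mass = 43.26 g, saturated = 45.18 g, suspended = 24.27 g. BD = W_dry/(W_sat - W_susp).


BD = 43.26 / (45.18 - 24.27) = 43.26 / 20.91 = 2.069 g/cm^3

2.069


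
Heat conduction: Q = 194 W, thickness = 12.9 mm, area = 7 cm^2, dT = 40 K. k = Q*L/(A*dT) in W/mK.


k = 194*12.9/1000/(7/10000*40) = 89.38 W/mK

89.38


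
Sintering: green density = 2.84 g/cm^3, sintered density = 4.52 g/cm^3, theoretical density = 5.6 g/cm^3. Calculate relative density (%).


Relative = 4.52 / 5.6 * 100 = 80.7%

80.7


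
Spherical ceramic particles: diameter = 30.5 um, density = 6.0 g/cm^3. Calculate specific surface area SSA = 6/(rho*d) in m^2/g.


SSA = 6 / (6.0 * 30.5) = 0.033 m^2/g

0.033


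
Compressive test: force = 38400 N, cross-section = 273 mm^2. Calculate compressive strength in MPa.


CS = 38400 / 273 = 140.7 MPa

140.7


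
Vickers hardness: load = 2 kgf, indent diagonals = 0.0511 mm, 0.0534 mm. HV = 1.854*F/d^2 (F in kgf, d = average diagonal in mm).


d_avg = (0.0511+0.0534)/2 = 0.05225 mm
HV = 1.854*2/0.05225^2 = 1358

1358


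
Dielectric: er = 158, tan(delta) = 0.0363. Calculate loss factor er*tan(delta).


Loss = 158 * 0.0363 = 5.735

5.735


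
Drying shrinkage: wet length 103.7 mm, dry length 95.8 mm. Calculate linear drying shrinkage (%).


DS = (103.7 - 95.8) / 103.7 * 100 = 7.62%

7.62


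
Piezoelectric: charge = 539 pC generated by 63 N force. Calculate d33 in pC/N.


d33 = 539 / 63 = 8.6 pC/N

8.6


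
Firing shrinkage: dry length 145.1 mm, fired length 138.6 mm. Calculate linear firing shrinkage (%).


FS = (145.1 - 138.6) / 145.1 * 100 = 4.48%

4.48


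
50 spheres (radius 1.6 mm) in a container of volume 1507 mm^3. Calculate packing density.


V_sphere = 4/3*pi*1.6^3 = 17.1573 mm^3
Total V = 50*17.1573 = 857.865 mm^3
PD = 857.865 / 1507 = 0.569

0.569


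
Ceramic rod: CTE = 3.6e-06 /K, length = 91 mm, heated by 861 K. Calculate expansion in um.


dL = 3.6e-06 * 91 * 861 * 1000 = 282.064 um

282.064


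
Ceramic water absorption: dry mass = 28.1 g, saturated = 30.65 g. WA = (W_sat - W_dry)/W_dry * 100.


WA = (30.65 - 28.1) / 28.1 * 100 = 9.07%

9.07


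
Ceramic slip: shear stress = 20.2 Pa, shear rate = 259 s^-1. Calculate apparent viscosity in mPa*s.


eta = tau/gamma * 1000 = 20.2/259 * 1000 = 78.0 mPa*s

78.0


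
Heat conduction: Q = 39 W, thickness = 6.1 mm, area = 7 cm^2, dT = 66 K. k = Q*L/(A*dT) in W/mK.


k = 39*6.1/1000/(7/10000*66) = 5.15 W/mK

5.15


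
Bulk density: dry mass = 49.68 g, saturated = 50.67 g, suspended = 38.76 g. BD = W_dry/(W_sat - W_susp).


BD = 49.68 / (50.67 - 38.76) = 49.68 / 11.91 = 4.171 g/cm^3

4.171


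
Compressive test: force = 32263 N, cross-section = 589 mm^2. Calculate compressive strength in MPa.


CS = 32263 / 589 = 54.8 MPa

54.8


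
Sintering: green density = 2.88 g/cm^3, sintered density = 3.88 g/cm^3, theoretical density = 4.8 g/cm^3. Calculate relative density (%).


Relative = 3.88 / 4.8 * 100 = 80.8%

80.8


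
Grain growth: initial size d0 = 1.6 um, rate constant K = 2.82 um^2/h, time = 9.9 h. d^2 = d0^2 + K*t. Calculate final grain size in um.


d^2 = 1.6^2 + 2.82*9.9 = 30.478
d = sqrt(30.478) = 5.52 um

5.52


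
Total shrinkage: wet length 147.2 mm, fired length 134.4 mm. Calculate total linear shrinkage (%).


TS = (147.2 - 134.4) / 147.2 * 100 = 8.7%

8.7


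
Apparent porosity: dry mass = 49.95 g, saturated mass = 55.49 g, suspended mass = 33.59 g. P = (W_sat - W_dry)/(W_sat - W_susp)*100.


P = (55.49 - 49.95) / (55.49 - 33.59) * 100 = 5.54 / 21.9 * 100 = 25.3%

25.3


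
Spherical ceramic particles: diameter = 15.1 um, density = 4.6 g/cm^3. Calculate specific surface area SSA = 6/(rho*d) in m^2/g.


SSA = 6 / (4.6 * 15.1) = 0.086 m^2/g

0.086


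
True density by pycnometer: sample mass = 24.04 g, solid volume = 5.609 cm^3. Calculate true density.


TD = 24.04 / 5.609 = 4.286 g/cm^3

4.286


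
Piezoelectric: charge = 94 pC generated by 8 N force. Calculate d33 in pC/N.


d33 = 94 / 8 = 11.8 pC/N

11.8


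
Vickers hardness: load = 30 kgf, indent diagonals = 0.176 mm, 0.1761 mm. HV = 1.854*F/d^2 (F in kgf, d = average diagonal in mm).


d_avg = (0.176+0.1761)/2 = 0.17605 mm
HV = 1.854*30/0.17605^2 = 1795

1795


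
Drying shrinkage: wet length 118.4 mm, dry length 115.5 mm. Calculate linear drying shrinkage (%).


DS = (118.4 - 115.5) / 118.4 * 100 = 2.45%

2.45


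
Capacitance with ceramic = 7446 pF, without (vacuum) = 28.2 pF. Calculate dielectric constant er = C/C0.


er = 7446 / 28.2 = 264.04

264.04


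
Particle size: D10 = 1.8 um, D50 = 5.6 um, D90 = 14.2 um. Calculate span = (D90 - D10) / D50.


Span = (14.2 - 1.8) / 5.6 = 12.4 / 5.6 = 2.214

2.214


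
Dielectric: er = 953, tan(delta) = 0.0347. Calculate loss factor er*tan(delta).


Loss = 953 * 0.0347 = 33.069

33.069


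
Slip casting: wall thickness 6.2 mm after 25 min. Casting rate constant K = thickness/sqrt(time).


K = 6.2 / sqrt(25) = 6.2 / 5.0 = 1.24 mm/min^0.5

1.24


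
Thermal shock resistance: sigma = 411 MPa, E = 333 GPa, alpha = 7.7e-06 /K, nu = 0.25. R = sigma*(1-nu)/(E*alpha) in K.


R = 411*(1-0.25)/(333*1000*7.7e-06) = 120 K

120


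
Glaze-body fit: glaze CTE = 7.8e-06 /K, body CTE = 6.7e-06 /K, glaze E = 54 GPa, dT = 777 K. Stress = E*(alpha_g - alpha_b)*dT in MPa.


Stress = 54*1000*(7.8e-06 - 6.7e-06)*777 = 46.2 MPa

46.2


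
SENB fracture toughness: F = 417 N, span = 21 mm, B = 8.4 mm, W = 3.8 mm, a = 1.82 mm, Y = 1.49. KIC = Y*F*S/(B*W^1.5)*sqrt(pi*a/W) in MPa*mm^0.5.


KIC = 1.49*417*21/(8.4*3.8^1.5)*sqrt(pi*1.82/3.8) = 257.22

257.22


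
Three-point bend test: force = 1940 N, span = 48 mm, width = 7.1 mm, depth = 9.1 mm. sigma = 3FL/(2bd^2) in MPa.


sigma = 3*1940*48/(2*7.1*9.1^2) = 237.6 MPa

237.6


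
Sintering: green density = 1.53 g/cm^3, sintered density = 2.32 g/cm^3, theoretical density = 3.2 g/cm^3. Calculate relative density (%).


Relative = 2.32 / 3.2 * 100 = 72.5%

72.5


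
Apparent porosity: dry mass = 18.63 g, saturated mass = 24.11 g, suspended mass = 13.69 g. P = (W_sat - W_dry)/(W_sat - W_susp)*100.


P = (24.11 - 18.63) / (24.11 - 13.69) * 100 = 5.48 / 10.42 * 100 = 52.6%

52.6


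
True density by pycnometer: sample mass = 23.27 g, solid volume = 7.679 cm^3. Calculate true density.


TD = 23.27 / 7.679 = 3.03 g/cm^3

3.03


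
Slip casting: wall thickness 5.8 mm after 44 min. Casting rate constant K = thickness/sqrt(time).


K = 5.8 / sqrt(44) = 5.8 / 6.6332 = 0.874 mm/min^0.5

0.874


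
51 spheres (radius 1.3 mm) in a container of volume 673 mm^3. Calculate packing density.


V_sphere = 4/3*pi*1.3^3 = 9.2028 mm^3
Total V = 51*9.2028 = 469.3428 mm^3
PD = 469.3428 / 673 = 0.697

0.697


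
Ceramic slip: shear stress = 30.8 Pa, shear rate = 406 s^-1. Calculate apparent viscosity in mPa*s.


eta = tau/gamma * 1000 = 30.8/406 * 1000 = 75.9 mPa*s

75.9


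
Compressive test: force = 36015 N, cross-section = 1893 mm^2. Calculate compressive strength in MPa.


CS = 36015 / 1893 = 19.0 MPa

19.0


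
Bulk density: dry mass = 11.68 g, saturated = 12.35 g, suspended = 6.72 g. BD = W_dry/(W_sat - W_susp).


BD = 11.68 / (12.35 - 6.72) = 11.68 / 5.63 = 2.075 g/cm^3

2.075


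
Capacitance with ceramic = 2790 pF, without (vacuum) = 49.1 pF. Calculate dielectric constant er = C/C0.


er = 2790 / 49.1 = 56.82

56.82


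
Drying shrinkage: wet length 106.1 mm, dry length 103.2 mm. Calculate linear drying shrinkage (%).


DS = (106.1 - 103.2) / 106.1 * 100 = 2.73%

2.73


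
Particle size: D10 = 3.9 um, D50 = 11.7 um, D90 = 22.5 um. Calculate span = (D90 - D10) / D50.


Span = (22.5 - 3.9) / 11.7 = 18.6 / 11.7 = 1.59

1.59


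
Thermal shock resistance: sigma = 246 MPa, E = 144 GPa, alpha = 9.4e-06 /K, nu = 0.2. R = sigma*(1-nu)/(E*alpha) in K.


R = 246*(1-0.2)/(144*1000*9.4e-06) = 145 K

145


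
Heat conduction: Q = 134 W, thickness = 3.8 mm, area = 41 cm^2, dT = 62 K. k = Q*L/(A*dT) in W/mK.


k = 134*3.8/1000/(41/10000*62) = 2.0 W/mK

2.0


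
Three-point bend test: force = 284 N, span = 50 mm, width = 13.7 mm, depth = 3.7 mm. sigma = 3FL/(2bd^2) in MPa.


sigma = 3*284*50/(2*13.7*3.7^2) = 113.6 MPa

113.6


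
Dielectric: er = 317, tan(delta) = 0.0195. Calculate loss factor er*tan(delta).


Loss = 317 * 0.0195 = 6.182

6.182


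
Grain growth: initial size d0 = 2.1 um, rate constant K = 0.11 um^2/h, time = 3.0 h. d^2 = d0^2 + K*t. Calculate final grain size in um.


d^2 = 2.1^2 + 0.11*3.0 = 4.74
d = sqrt(4.74) = 2.18 um

2.18


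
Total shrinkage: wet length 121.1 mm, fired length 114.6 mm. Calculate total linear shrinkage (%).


TS = (121.1 - 114.6) / 121.1 * 100 = 5.37%

5.37


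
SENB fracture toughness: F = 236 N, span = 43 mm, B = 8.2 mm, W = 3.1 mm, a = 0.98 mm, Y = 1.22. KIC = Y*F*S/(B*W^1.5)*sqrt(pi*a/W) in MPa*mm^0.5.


KIC = 1.22*236*43/(8.2*3.1^1.5)*sqrt(pi*0.98/3.1) = 275.67

275.67


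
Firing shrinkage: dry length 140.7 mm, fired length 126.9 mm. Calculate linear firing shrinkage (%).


FS = (140.7 - 126.9) / 140.7 * 100 = 9.81%

9.81


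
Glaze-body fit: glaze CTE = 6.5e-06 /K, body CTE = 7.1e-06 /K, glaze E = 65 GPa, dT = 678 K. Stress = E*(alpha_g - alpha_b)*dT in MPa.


Stress = 65*1000*(6.5e-06 - 7.1e-06)*678 = -26.4 MPa

-26.4


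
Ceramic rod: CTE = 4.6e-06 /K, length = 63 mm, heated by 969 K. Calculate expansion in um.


dL = 4.6e-06 * 63 * 969 * 1000 = 280.816 um

280.816


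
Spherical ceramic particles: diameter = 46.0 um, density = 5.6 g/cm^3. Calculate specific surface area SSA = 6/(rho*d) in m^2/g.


SSA = 6 / (5.6 * 46.0) = 0.023 m^2/g

0.023


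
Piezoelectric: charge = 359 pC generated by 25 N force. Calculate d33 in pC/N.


d33 = 359 / 25 = 14.4 pC/N

14.4


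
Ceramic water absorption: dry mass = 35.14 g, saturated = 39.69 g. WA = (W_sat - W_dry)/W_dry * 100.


WA = (39.69 - 35.14) / 35.14 * 100 = 12.95%

12.95


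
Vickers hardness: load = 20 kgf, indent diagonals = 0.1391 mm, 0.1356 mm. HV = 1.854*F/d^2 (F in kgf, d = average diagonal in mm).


d_avg = (0.1391+0.1356)/2 = 0.13735 mm
HV = 1.854*20/0.13735^2 = 1966

1966


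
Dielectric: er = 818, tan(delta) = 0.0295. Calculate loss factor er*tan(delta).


Loss = 818 * 0.0295 = 24.131

24.131


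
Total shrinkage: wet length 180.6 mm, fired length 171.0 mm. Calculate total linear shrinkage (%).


TS = (180.6 - 171.0) / 180.6 * 100 = 5.32%

5.32


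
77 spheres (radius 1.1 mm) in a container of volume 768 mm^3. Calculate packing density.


V_sphere = 4/3*pi*1.1^3 = 5.5753 mm^3
Total V = 77*5.5753 = 429.2981 mm^3
PD = 429.2981 / 768 = 0.559

0.559


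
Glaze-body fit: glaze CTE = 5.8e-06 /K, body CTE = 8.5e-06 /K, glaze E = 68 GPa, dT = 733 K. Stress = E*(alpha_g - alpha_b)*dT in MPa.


Stress = 68*1000*(5.8e-06 - 8.5e-06)*733 = -134.6 MPa

-134.6


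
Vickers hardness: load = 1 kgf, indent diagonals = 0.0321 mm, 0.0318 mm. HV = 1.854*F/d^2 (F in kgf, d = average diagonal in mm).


d_avg = (0.0321+0.0318)/2 = 0.03195 mm
HV = 1.854*1/0.03195^2 = 1816

1816


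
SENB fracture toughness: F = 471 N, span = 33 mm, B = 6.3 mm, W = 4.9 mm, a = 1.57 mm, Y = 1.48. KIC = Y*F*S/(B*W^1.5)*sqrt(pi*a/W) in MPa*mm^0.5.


KIC = 1.48*471*33/(6.3*4.9^1.5)*sqrt(pi*1.57/4.9) = 337.74

337.74


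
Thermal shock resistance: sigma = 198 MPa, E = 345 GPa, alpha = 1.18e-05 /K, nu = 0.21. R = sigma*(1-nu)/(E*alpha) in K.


R = 198*(1-0.21)/(345*1000*1.18e-05) = 38 K

38


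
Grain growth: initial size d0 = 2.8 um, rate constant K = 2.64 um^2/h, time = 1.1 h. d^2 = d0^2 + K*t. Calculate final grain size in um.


d^2 = 2.8^2 + 2.64*1.1 = 10.744
d = sqrt(10.744) = 3.28 um

3.28


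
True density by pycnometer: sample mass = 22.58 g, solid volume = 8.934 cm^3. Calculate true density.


TD = 22.58 / 8.934 = 2.527 g/cm^3

2.527


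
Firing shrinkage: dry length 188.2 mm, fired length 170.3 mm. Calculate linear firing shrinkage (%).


FS = (188.2 - 170.3) / 188.2 * 100 = 9.51%

9.51


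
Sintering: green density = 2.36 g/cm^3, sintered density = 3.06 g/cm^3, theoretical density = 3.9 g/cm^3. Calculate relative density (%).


Relative = 3.06 / 3.9 * 100 = 78.5%

78.5


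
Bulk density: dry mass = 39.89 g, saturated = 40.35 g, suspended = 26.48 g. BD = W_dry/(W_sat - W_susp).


BD = 39.89 / (40.35 - 26.48) = 39.89 / 13.87 = 2.876 g/cm^3

2.876


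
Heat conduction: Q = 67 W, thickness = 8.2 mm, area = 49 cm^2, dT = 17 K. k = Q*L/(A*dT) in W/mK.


k = 67*8.2/1000/(49/10000*17) = 6.6 W/mK

6.6


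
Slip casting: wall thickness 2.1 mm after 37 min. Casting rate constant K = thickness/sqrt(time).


K = 2.1 / sqrt(37) = 2.1 / 6.0828 = 0.345 mm/min^0.5

0.345


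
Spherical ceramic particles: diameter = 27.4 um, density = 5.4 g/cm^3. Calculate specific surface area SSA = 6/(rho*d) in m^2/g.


SSA = 6 / (5.4 * 27.4) = 0.041 m^2/g

0.041


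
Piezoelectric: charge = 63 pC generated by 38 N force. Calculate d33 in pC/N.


d33 = 63 / 38 = 1.7 pC/N

1.7


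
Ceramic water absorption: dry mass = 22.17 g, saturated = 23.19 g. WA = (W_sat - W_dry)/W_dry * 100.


WA = (23.19 - 22.17) / 22.17 * 100 = 4.6%

4.6


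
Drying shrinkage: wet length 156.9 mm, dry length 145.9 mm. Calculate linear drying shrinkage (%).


DS = (156.9 - 145.9) / 156.9 * 100 = 7.01%

7.01


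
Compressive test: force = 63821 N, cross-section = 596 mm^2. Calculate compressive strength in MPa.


CS = 63821 / 596 = 107.1 MPa

107.1


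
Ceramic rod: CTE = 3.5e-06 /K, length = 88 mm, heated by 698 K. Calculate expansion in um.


dL = 3.5e-06 * 88 * 698 * 1000 = 214.984 um

214.984


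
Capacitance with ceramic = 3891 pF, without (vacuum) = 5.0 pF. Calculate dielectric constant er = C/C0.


er = 3891 / 5.0 = 778.2

778.2


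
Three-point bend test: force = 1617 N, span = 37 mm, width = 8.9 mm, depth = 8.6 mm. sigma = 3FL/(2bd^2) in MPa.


sigma = 3*1617*37/(2*8.9*8.6^2) = 136.3 MPa

136.3


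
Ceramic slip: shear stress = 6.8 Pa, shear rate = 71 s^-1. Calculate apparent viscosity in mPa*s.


eta = tau/gamma * 1000 = 6.8/71 * 1000 = 95.8 mPa*s

95.8


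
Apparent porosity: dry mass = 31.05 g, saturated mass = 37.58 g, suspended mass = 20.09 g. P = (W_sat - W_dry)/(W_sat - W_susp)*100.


P = (37.58 - 31.05) / (37.58 - 20.09) * 100 = 6.53 / 17.49 * 100 = 37.3%

37.3


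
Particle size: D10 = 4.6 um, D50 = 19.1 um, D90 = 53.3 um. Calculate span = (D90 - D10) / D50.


Span = (53.3 - 4.6) / 19.1 = 48.7 / 19.1 = 2.55

2.55


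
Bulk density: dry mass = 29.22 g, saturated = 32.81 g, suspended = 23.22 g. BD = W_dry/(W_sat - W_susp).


BD = 29.22 / (32.81 - 23.22) = 29.22 / 9.59 = 3.047 g/cm^3

3.047


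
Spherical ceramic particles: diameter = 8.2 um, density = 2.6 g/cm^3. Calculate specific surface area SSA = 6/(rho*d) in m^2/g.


SSA = 6 / (2.6 * 8.2) = 0.281 m^2/g

0.281


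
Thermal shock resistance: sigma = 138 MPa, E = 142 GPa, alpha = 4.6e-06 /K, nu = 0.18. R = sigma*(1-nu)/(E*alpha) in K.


R = 138*(1-0.18)/(142*1000*4.6e-06) = 173 K

173


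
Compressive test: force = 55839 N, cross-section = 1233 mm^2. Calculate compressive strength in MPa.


CS = 55839 / 1233 = 45.3 MPa

45.3


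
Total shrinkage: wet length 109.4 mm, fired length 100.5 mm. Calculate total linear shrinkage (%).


TS = (109.4 - 100.5) / 109.4 * 100 = 8.14%

8.14


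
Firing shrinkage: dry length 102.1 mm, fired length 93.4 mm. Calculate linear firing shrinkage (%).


FS = (102.1 - 93.4) / 102.1 * 100 = 8.52%

8.52


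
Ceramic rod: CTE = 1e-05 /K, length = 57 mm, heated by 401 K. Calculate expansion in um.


dL = 1e-05 * 57 * 401 * 1000 = 228.57 um

228.57


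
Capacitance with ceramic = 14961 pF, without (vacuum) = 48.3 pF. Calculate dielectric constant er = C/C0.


er = 14961 / 48.3 = 309.75

309.75


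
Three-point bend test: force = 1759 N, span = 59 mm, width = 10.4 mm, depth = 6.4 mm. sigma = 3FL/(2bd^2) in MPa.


sigma = 3*1759*59/(2*10.4*6.4^2) = 365.4 MPa

365.4


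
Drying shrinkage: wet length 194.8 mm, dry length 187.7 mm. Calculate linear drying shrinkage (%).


DS = (194.8 - 187.7) / 194.8 * 100 = 3.64%

3.64


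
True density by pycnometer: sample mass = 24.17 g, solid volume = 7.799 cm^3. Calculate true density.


TD = 24.17 / 7.799 = 3.099 g/cm^3

3.099


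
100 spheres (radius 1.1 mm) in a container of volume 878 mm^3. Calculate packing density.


V_sphere = 4/3*pi*1.1^3 = 5.5753 mm^3
Total V = 100*5.5753 = 557.53 mm^3
PD = 557.53 / 878 = 0.635

0.635


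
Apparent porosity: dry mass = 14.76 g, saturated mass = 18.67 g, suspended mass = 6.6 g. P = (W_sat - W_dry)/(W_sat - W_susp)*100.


P = (18.67 - 14.76) / (18.67 - 6.6) * 100 = 3.91 / 12.07 * 100 = 32.4%

32.4


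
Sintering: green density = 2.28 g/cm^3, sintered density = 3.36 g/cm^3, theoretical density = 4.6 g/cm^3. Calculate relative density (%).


Relative = 3.36 / 4.6 * 100 = 73.0%

73.0


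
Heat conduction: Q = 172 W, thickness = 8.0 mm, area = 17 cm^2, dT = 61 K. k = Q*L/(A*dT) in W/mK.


k = 172*8.0/1000/(17/10000*61) = 13.27 W/mK

13.27


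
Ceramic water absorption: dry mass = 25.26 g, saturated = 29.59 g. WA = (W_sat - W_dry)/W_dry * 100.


WA = (29.59 - 25.26) / 25.26 * 100 = 17.14%

17.14


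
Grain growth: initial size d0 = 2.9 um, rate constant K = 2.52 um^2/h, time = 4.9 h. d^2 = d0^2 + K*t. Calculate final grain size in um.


d^2 = 2.9^2 + 2.52*4.9 = 20.758
d = sqrt(20.758) = 4.56 um

4.56


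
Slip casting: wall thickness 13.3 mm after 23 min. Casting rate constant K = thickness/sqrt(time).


K = 13.3 / sqrt(23) = 13.3 / 4.7958 = 2.773 mm/min^0.5

2.773


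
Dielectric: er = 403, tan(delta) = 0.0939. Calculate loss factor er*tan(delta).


Loss = 403 * 0.0939 = 37.842

37.842


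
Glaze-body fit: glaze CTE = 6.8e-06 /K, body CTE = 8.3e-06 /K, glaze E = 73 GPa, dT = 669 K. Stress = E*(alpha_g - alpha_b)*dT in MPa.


Stress = 73*1000*(6.8e-06 - 8.3e-06)*669 = -73.3 MPa

-73.3


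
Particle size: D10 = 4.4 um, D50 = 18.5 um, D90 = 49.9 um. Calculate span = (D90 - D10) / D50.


Span = (49.9 - 4.4) / 18.5 = 45.5 / 18.5 = 2.459

2.459


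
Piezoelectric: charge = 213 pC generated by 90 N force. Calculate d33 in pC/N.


d33 = 213 / 90 = 2.4 pC/N

2.4


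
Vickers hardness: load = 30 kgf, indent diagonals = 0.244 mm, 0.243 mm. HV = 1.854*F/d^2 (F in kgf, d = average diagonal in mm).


d_avg = (0.244+0.243)/2 = 0.2435 mm
HV = 1.854*30/0.2435^2 = 938

938


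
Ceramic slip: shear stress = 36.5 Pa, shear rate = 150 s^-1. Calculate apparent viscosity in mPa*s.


eta = tau/gamma * 1000 = 36.5/150 * 1000 = 243.3 mPa*s

243.3


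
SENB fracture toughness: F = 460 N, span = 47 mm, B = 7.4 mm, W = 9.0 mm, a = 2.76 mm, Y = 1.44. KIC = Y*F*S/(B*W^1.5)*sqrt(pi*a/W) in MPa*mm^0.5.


KIC = 1.44*460*47/(7.4*9.0^1.5)*sqrt(pi*2.76/9.0) = 152.94

152.94


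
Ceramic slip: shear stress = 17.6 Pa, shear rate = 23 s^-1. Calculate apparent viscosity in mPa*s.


eta = tau/gamma * 1000 = 17.6/23 * 1000 = 765.2 mPa*s

765.2


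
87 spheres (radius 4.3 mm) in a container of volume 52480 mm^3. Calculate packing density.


V_sphere = 4/3*pi*4.3^3 = 333.0381 mm^3
Total V = 87*333.0381 = 28974.3147 mm^3
PD = 28974.3147 / 52480 = 0.552

0.552


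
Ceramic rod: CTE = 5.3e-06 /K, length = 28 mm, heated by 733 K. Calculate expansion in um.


dL = 5.3e-06 * 28 * 733 * 1000 = 108.777 um

108.777


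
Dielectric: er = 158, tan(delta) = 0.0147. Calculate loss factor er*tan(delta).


Loss = 158 * 0.0147 = 2.323

2.323


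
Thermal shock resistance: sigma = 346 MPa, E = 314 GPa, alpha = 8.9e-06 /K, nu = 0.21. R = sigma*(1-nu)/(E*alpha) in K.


R = 346*(1-0.21)/(314*1000*8.9e-06) = 98 K

98


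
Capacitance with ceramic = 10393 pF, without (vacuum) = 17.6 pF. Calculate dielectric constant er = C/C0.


er = 10393 / 17.6 = 590.51

590.51


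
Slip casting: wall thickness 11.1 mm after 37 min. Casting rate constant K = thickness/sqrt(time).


K = 11.1 / sqrt(37) = 11.1 / 6.0828 = 1.825 mm/min^0.5

1.825


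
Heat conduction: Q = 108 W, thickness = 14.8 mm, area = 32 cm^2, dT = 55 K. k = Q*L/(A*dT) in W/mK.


k = 108*14.8/1000/(32/10000*55) = 9.08 W/mK

9.08


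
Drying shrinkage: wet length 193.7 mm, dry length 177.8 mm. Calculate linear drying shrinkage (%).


DS = (193.7 - 177.8) / 193.7 * 100 = 8.21%

8.21


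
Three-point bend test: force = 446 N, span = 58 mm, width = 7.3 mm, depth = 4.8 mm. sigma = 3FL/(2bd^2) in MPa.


sigma = 3*446*58/(2*7.3*4.8^2) = 230.7 MPa

230.7


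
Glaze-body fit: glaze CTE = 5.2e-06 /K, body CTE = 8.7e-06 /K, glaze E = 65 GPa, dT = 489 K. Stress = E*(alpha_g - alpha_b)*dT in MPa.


Stress = 65*1000*(5.2e-06 - 8.7e-06)*489 = -111.2 MPa

-111.2


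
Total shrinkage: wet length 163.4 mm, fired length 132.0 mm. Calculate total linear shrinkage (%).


TS = (163.4 - 132.0) / 163.4 * 100 = 19.22%

19.22


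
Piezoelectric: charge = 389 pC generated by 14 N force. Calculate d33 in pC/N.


d33 = 389 / 14 = 27.8 pC/N

27.8


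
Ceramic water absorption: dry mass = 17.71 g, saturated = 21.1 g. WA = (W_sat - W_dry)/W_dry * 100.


WA = (21.1 - 17.71) / 17.71 * 100 = 19.14%

19.14


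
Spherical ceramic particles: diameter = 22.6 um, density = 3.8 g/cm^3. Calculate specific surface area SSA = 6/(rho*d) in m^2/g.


SSA = 6 / (3.8 * 22.6) = 0.07 m^2/g

0.07


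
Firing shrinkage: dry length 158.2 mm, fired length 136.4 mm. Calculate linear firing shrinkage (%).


FS = (158.2 - 136.4) / 158.2 * 100 = 13.78%

13.78


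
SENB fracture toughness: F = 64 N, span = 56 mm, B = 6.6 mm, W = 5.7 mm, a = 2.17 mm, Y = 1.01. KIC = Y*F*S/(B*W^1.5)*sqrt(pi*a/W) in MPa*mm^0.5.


KIC = 1.01*64*56/(6.6*5.7^1.5)*sqrt(pi*2.17/5.7) = 44.08

44.08


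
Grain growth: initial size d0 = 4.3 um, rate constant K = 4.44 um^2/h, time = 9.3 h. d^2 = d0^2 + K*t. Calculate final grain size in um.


d^2 = 4.3^2 + 4.44*9.3 = 59.782
d = sqrt(59.782) = 7.73 um

7.73


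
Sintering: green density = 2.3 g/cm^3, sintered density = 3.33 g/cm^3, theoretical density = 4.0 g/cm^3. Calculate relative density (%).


Relative = 3.33 / 4.0 * 100 = 83.3%

83.3


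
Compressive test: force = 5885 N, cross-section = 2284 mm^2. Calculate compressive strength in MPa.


CS = 5885 / 2284 = 2.6 MPa

2.6


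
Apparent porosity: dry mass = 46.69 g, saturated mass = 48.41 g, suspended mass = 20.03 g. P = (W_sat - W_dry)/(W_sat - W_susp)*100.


P = (48.41 - 46.69) / (48.41 - 20.03) * 100 = 1.72 / 28.38 * 100 = 6.1%

6.1


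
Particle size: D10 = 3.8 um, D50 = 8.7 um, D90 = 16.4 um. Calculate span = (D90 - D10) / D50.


Span = (16.4 - 3.8) / 8.7 = 12.6 / 8.7 = 1.448

1.448


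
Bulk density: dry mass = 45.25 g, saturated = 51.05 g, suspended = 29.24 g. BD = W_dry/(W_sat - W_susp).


BD = 45.25 / (51.05 - 29.24) = 45.25 / 21.81 = 2.075 g/cm^3

2.075


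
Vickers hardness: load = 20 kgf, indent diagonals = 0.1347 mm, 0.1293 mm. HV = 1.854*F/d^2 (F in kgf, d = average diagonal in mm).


d_avg = (0.1347+0.1293)/2 = 0.132 mm
HV = 1.854*20/0.132^2 = 2128

2128


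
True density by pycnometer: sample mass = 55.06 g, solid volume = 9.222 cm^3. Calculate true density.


TD = 55.06 / 9.222 = 5.971 g/cm^3

5.971


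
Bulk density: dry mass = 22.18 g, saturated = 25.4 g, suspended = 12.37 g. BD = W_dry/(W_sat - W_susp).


BD = 22.18 / (25.4 - 12.37) = 22.18 / 13.03 = 1.702 g/cm^3

1.702


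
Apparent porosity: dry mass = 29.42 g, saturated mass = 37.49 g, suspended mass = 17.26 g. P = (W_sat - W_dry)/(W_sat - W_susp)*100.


P = (37.49 - 29.42) / (37.49 - 17.26) * 100 = 8.07 / 20.23 * 100 = 39.9%

39.9


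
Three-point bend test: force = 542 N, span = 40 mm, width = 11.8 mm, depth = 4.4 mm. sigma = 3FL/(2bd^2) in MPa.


sigma = 3*542*40/(2*11.8*4.4^2) = 142.4 MPa

142.4


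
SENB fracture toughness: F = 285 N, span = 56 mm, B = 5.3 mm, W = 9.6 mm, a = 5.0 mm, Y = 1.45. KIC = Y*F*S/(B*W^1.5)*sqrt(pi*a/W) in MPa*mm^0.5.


KIC = 1.45*285*56/(5.3*9.6^1.5)*sqrt(pi*5.0/9.6) = 187.78

187.78


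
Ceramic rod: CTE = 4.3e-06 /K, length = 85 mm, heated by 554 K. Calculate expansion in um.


dL = 4.3e-06 * 85 * 554 * 1000 = 202.487 um

202.487


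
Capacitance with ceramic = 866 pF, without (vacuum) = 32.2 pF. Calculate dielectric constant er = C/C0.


er = 866 / 32.2 = 26.89

26.89


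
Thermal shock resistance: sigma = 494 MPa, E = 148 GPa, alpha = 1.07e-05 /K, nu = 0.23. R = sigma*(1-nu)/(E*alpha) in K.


R = 494*(1-0.23)/(148*1000*1.07e-05) = 240 K

240


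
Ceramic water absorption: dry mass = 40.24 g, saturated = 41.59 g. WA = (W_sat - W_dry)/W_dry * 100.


WA = (41.59 - 40.24) / 40.24 * 100 = 3.35%

3.35


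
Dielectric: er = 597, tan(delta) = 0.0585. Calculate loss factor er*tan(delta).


Loss = 597 * 0.0585 = 34.925

34.925


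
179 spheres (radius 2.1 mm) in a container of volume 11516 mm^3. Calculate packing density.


V_sphere = 4/3*pi*2.1^3 = 38.7924 mm^3
Total V = 179*38.7924 = 6943.8396 mm^3
PD = 6943.8396 / 11516 = 0.603

0.603


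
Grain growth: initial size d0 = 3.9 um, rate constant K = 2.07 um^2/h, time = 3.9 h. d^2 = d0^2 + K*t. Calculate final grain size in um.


d^2 = 3.9^2 + 2.07*3.9 = 23.283
d = sqrt(23.283) = 4.83 um

4.83


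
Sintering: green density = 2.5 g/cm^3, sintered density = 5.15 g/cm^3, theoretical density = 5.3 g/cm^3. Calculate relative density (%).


Relative = 5.15 / 5.3 * 100 = 97.2%

97.2


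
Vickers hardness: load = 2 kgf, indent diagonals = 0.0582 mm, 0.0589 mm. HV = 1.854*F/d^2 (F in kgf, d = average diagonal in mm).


d_avg = (0.0582+0.0589)/2 = 0.05855 mm
HV = 1.854*2/0.05855^2 = 1082

1082


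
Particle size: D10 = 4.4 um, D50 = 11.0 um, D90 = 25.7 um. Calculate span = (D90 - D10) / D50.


Span = (25.7 - 4.4) / 11.0 = 21.3 / 11.0 = 1.936

1.936


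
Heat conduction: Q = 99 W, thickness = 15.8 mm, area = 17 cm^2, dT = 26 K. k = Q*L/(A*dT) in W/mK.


k = 99*15.8/1000/(17/10000*26) = 35.39 W/mK

35.39


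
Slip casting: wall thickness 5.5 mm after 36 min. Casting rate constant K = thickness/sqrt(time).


K = 5.5 / sqrt(36) = 5.5 / 6.0 = 0.917 mm/min^0.5

0.917


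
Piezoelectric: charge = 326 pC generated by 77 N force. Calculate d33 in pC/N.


d33 = 326 / 77 = 4.2 pC/N

4.2


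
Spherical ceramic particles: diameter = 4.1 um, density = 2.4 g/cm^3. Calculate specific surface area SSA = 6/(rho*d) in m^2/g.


SSA = 6 / (2.4 * 4.1) = 0.61 m^2/g

0.61


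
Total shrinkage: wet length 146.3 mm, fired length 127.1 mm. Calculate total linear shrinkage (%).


TS = (146.3 - 127.1) / 146.3 * 100 = 13.12%

13.12


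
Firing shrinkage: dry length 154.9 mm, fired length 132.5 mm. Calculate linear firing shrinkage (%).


FS = (154.9 - 132.5) / 154.9 * 100 = 14.46%

14.46


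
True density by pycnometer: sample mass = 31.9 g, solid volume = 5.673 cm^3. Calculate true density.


TD = 31.9 / 5.673 = 5.623 g/cm^3

5.623


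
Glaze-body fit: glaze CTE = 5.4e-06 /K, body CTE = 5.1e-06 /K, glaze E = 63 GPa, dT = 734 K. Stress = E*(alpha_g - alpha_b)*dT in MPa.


Stress = 63*1000*(5.4e-06 - 5.1e-06)*734 = 13.9 MPa

13.9


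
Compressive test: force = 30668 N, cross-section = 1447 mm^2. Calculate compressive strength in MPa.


CS = 30668 / 1447 = 21.2 MPa

21.2


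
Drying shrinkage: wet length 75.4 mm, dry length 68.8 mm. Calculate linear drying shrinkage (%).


DS = (75.4 - 68.8) / 75.4 * 100 = 8.75%

8.75


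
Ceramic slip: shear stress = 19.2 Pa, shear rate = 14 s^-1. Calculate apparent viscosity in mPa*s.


eta = tau/gamma * 1000 = 19.2/14 * 1000 = 1371.4 mPa*s

1371.4


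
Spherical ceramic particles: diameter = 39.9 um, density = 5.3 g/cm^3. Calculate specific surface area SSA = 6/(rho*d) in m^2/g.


SSA = 6 / (5.3 * 39.9) = 0.028 m^2/g

0.028


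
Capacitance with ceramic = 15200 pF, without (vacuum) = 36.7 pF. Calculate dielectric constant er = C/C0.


er = 15200 / 36.7 = 414.17

414.17


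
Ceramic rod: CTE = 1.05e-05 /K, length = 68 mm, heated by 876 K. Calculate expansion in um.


dL = 1.05e-05 * 68 * 876 * 1000 = 625.464 um

625.464


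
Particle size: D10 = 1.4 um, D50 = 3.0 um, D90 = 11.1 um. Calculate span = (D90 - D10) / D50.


Span = (11.1 - 1.4) / 3.0 = 9.7 / 3.0 = 3.233

3.233


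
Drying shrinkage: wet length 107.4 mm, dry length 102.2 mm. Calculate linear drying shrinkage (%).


DS = (107.4 - 102.2) / 107.4 * 100 = 4.84%

4.84


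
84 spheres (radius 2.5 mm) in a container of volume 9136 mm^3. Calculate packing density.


V_sphere = 4/3*pi*2.5^3 = 65.4498 mm^3
Total V = 84*65.4498 = 5497.7832 mm^3
PD = 5497.7832 / 9136 = 0.602

0.602


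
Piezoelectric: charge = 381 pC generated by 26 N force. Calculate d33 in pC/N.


d33 = 381 / 26 = 14.7 pC/N

14.7


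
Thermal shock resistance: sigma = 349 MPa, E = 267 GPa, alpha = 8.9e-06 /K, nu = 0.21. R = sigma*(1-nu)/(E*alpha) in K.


R = 349*(1-0.21)/(267*1000*8.9e-06) = 116 K

116


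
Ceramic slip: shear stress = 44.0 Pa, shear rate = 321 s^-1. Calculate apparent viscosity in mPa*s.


eta = tau/gamma * 1000 = 44.0/321 * 1000 = 137.1 mPa*s

137.1


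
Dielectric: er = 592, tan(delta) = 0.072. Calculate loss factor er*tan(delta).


Loss = 592 * 0.072 = 42.624

42.624


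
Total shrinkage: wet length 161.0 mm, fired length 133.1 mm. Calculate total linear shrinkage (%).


TS = (161.0 - 133.1) / 161.0 * 100 = 17.33%

17.33


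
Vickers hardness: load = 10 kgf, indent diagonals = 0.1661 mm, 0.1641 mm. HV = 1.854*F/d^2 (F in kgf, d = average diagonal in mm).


d_avg = (0.1661+0.1641)/2 = 0.1651 mm
HV = 1.854*10/0.1651^2 = 680

680


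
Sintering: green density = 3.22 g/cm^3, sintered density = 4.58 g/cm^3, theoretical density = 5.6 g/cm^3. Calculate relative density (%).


Relative = 4.58 / 5.6 * 100 = 81.8%

81.8


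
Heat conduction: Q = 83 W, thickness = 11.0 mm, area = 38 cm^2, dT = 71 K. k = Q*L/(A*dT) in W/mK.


k = 83*11.0/1000/(38/10000*71) = 3.38 W/mK

3.38


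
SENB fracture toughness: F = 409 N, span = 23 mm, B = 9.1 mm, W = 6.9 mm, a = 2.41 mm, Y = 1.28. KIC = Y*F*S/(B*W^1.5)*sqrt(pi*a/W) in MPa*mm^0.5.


KIC = 1.28*409*23/(9.1*6.9^1.5)*sqrt(pi*2.41/6.9) = 76.47

76.47


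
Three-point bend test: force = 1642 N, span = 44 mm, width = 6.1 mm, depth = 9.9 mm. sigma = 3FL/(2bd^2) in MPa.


sigma = 3*1642*44/(2*6.1*9.9^2) = 181.3 MPa

181.3


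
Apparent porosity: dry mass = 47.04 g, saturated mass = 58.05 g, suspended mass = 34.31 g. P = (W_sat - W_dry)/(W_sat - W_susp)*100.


P = (58.05 - 47.04) / (58.05 - 34.31) * 100 = 11.01 / 23.74 * 100 = 46.4%

46.4


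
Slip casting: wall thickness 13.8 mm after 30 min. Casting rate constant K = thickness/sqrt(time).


K = 13.8 / sqrt(30) = 13.8 / 5.4772 = 2.52 mm/min^0.5

2.52


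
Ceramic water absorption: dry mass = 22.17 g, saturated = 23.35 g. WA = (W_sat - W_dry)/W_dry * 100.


WA = (23.35 - 22.17) / 22.17 * 100 = 5.32%

5.32


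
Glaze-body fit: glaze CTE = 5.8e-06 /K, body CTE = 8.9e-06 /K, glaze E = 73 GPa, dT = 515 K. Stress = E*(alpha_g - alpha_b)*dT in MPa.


Stress = 73*1000*(5.8e-06 - 8.9e-06)*515 = -116.5 MPa

-116.5


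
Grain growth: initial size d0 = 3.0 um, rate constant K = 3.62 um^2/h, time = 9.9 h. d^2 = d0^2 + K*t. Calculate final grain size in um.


d^2 = 3.0^2 + 3.62*9.9 = 44.838
d = sqrt(44.838) = 6.7 um

6.7


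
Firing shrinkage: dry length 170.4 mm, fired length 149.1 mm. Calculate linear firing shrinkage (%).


FS = (170.4 - 149.1) / 170.4 * 100 = 12.5%

12.5


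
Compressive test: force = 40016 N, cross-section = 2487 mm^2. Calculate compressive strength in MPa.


CS = 40016 / 2487 = 16.1 MPa

16.1


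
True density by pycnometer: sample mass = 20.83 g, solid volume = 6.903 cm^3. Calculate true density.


TD = 20.83 / 6.903 = 3.018 g/cm^3

3.018


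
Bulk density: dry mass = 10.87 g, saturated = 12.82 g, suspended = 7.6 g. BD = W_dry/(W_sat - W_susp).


BD = 10.87 / (12.82 - 7.6) = 10.87 / 5.22 = 2.082 g/cm^3

2.082


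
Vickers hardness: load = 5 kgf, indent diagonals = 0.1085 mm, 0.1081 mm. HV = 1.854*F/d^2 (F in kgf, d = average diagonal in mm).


d_avg = (0.1085+0.1081)/2 = 0.1083 mm
HV = 1.854*5/0.1083^2 = 790

790


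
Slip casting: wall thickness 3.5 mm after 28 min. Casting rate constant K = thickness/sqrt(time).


K = 3.5 / sqrt(28) = 3.5 / 5.2915 = 0.661 mm/min^0.5

0.661


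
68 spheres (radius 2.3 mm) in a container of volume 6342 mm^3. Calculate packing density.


V_sphere = 4/3*pi*2.3^3 = 50.965 mm^3
Total V = 68*50.965 = 3465.62 mm^3
PD = 3465.62 / 6342 = 0.546

0.546


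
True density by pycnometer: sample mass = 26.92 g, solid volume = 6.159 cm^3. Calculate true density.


TD = 26.92 / 6.159 = 4.371 g/cm^3

4.371


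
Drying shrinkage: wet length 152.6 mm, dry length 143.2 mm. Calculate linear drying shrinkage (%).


DS = (152.6 - 143.2) / 152.6 * 100 = 6.16%

6.16


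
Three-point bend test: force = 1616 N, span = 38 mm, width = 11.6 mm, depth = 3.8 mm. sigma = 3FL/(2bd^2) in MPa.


sigma = 3*1616*38/(2*11.6*3.8^2) = 549.9 MPa

549.9


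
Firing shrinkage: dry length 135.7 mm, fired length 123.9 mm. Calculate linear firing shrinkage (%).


FS = (135.7 - 123.9) / 135.7 * 100 = 8.7%

8.7


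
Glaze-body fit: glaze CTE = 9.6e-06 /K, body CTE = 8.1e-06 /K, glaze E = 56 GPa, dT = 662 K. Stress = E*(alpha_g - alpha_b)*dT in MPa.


Stress = 56*1000*(9.6e-06 - 8.1e-06)*662 = 55.6 MPa

55.6


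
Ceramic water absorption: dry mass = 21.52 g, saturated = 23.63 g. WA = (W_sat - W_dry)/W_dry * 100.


WA = (23.63 - 21.52) / 21.52 * 100 = 9.8%

9.8


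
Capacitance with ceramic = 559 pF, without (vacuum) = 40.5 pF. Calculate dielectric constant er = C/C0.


er = 559 / 40.5 = 13.8

13.8


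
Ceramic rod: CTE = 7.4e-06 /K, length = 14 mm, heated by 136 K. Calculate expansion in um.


dL = 7.4e-06 * 14 * 136 * 1000 = 14.09 um

14.09


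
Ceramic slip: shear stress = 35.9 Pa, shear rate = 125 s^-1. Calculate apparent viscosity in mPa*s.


eta = tau/gamma * 1000 = 35.9/125 * 1000 = 287.2 mPa*s

287.2


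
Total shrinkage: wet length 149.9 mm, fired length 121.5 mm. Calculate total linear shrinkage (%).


TS = (149.9 - 121.5) / 149.9 * 100 = 18.95%

18.95


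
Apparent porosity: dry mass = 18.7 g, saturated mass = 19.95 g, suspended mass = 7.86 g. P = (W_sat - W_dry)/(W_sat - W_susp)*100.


P = (19.95 - 18.7) / (19.95 - 7.86) * 100 = 1.25 / 12.09 * 100 = 10.3%

10.3


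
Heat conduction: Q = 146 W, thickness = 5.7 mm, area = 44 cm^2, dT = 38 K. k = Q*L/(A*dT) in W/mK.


k = 146*5.7/1000/(44/10000*38) = 4.98 W/mK

4.98


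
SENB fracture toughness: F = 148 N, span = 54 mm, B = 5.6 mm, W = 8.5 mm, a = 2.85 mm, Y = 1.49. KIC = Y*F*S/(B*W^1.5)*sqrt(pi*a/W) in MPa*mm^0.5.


KIC = 1.49*148*54/(5.6*8.5^1.5)*sqrt(pi*2.85/8.5) = 88.07

88.07


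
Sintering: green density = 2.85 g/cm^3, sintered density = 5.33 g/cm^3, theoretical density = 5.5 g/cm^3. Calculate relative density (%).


Relative = 5.33 / 5.5 * 100 = 96.9%

96.9


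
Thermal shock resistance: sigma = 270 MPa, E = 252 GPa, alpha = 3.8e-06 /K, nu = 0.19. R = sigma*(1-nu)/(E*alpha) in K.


R = 270*(1-0.19)/(252*1000*3.8e-06) = 228 K

228


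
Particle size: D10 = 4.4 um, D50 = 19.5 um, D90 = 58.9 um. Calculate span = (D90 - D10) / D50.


Span = (58.9 - 4.4) / 19.5 = 54.5 / 19.5 = 2.795

2.795


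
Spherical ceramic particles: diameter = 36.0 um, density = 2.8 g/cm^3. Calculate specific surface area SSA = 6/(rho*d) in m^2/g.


SSA = 6 / (2.8 * 36.0) = 0.06 m^2/g

0.06


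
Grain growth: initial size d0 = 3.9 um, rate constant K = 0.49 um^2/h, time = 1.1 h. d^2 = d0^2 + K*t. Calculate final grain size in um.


d^2 = 3.9^2 + 0.49*1.1 = 15.749
d = sqrt(15.749) = 3.97 um

3.97


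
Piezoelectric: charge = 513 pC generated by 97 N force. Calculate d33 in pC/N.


d33 = 513 / 97 = 5.3 pC/N

5.3


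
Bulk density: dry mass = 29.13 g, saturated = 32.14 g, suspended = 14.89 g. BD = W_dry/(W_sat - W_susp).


BD = 29.13 / (32.14 - 14.89) = 29.13 / 17.25 = 1.689 g/cm^3

1.689


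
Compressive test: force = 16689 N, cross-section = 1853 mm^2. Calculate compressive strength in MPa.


CS = 16689 / 1853 = 9.0 MPa

9.0
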